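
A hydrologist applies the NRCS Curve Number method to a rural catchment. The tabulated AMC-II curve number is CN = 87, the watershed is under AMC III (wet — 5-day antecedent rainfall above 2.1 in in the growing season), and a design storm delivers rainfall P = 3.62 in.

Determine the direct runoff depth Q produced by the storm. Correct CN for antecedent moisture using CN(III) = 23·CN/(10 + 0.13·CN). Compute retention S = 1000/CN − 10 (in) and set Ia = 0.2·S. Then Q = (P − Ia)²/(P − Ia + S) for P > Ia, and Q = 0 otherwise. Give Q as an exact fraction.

CN(III) from CN(II)=87: (23·87)/(10 + 0.13·87) = 200100/2131 ≈ 93.900
S = 1000/(200100/2131) − 10 = 1300/2001 in ≈ 0.650 in
Ia = 0.2S: 0.2·0.650 = 0.130 in (exactly 260/2001)
Since P=3.620 > Ia=0.130: effective rainfall P−Ia = 349181/100050 in
Q = (349181/100050)²/((349181/100050) + 1300/2001) = (121927370761/10010002500)/(414181/100050) = 121927370761/41438809050 in ≈ 2.942 in

Q = 121927370761/41438809050 in ≈ 2.942 in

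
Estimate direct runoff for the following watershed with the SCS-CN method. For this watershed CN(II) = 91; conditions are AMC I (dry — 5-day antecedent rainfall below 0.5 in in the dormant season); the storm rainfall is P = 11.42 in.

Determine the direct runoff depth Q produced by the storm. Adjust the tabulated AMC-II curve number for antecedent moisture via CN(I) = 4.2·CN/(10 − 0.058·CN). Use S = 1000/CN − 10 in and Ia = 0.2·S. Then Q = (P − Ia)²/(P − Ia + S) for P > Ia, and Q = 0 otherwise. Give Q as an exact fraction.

Adjust CN=91 to AMC I: 4.2·91/(10 − 0.058·91) → (1911/5) ÷ (2361/500) = 63700/787 ≈ 80.940
Max retention: S = 1000/(63700/787) − 10 = 1500/637 in (≈ 2.355 in)
Ia = 0.2S: 0.2·2.355 = 0.471 in (exactly 300/637)
Since P=11.420 > Ia=0.471: effective rainfall P−Ia = 348727/31850 in
Q: (348727/31850)² ÷ (423727/31850) = 121610520529/13495704950 in (≈ 9.011 in)

Q = 121610520529/13495704950 in ≈ 9.011 in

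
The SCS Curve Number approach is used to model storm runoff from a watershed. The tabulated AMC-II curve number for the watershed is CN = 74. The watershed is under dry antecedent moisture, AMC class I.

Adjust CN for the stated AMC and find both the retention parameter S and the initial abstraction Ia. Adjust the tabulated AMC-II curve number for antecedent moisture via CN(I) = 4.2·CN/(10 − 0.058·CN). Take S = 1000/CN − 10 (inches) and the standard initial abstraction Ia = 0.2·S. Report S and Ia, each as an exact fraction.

S = 6500/777 in ≈ 8.366 in; Ia = 1300/777 in ≈ 1.673 in

CN(I) from CN(II)=74: (4.2·74)/(10 − 0.058·74) = 77700/1427 ≈ 54.450
Retention S: 1000/CN − 10 with CN=54.450 → S = 6500/777 ≈ 8.366 in
Ia = 0.2·(6500/777) = 1300/777 in ≈ 1.673 in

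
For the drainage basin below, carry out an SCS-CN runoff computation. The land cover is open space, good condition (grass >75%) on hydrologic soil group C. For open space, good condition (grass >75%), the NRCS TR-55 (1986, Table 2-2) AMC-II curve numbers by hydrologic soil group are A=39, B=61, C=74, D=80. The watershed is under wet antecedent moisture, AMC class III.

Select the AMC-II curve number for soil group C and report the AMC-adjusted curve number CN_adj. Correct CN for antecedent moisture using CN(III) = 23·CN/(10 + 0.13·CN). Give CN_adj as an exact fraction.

NRCS table: open space, good condition (grass >75%), soil group C → CN(II) = 74
Adjust CN=74 to AMC III: 23·74/(10 + 0.13·74) → 1702 ÷ (981/50) = 85100/981 ≈ 86.748

CN_adj = 85100/981 ≈ 86.748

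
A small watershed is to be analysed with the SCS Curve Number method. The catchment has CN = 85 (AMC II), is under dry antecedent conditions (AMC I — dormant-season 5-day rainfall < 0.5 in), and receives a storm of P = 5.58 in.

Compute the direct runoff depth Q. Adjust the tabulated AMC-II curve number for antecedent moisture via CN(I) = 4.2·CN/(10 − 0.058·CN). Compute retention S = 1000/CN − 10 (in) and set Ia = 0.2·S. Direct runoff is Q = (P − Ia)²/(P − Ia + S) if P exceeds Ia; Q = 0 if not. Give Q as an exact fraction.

Adjust CN=85 to AMC I: 4.2·85/(10 − 0.058·85) → 357 ÷ (507/100) = 11900/169 ≈ 70.414
S = 1000/(11900/169) − 10 = 500/119 in ≈ 4.202 in
Ia = 0.2·(500/119) = 100/119 in ≈ 0.840 in
Excess rainfall: 5.580 − 0.840 = 4.740 in; P > Ia so Q > 0
Runoff Q = (P−Ia)²/(P−Ia+S) = (4.740)²/(4.740+4.202) = 795296401/316545950 ≈ 2.512 in

Q = 795296401/316545950 in ≈ 2.512 in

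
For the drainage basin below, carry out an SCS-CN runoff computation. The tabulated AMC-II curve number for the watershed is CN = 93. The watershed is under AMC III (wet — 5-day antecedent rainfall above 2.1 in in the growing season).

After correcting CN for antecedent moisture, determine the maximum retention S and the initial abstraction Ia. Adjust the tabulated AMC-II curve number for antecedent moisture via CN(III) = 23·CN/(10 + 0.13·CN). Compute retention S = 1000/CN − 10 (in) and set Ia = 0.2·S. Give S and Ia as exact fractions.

CN(III) from CN(II)=93: (23·93)/(10 + 0.13·93) = 213900/2209 ≈ 96.831
Max retention: S = 1000/(213900/2209) − 10 = 700/2139 in (≈ 0.327 in)
Initial abstraction Ia = S/5 = (700/2139)/5 = 140/2139 ≈ 0.065 in

S = 700/2139 in ≈ 0.327 in; Ia = 140/2139 in ≈ 0.065 in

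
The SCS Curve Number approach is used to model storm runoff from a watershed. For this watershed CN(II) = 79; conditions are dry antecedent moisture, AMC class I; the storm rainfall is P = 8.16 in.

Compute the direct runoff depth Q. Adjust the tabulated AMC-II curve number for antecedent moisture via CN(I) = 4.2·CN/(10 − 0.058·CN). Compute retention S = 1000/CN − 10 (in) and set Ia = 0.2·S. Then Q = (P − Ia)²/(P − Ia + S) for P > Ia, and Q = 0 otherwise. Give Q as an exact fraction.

CN(I) from CN(II)=79: (4.2·79)/(10 − 0.058·79) = 7900/129 ≈ 61.240
Max retention: S = 1000/(7900/129) − 10 = 500/79 in (≈ 6.329 in)
Ia = 0.2·(500/79) = 100/79 in ≈ 1.266 in
P − Ia = 8.160 − 1.266 = 13616/1975 ≈ 6.894 in (> 0, runoff occurs)
Runoff Q = (P−Ia)²/(P−Ia+S) = (6.894)²/(6.894+6.329) = 46348864/12894775 ≈ 3.594 in

Q = 46348864/12894775 in ≈ 3.594 in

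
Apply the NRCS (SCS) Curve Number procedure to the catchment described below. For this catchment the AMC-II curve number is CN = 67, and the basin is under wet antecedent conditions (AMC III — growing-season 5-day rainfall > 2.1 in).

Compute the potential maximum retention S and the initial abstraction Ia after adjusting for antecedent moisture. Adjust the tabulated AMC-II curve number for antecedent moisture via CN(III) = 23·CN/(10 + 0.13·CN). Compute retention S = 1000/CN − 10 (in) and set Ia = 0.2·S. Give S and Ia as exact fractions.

S = 3300/1541 in ≈ 2.141 in; Ia = 660/1541 in ≈ 0.428 in

Wet (AMC III): CN(III) = 23·67/(10 + 0.13·67) = 1541/(1871/100) = 154100/1871 ≈ 82.362
Retention S: 1000/CN − 10 with CN=82.362 → S = 3300/1541 ≈ 2.141 in
Ia = 0.2·(3300/1541) = 660/1541 in ≈ 0.428 in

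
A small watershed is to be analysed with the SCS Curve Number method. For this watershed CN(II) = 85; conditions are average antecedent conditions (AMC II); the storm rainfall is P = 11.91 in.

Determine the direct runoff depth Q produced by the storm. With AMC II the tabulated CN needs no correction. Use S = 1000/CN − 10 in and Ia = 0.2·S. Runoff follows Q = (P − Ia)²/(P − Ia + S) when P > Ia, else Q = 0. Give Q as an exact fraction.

Q = 128668203/12833300 in ≈ 10.026 in

AMC II — tabulated CN = 85 applies directly.
Max retention: S = 1000/85 − 10 = 30/17 in (≈ 1.765 in)
Initial abstraction Ia = S/5 = (30/17)/5 = 6/17 ≈ 0.353 in
Since P=11.910 > Ia=0.353: effective rainfall P−Ia = 19647/1700 in
Q = (19647/1700)²/((19647/1700) + 30/17) = (386004609/2890000)/(22647/1700) = 128668203/12833300 in ≈ 10.026 in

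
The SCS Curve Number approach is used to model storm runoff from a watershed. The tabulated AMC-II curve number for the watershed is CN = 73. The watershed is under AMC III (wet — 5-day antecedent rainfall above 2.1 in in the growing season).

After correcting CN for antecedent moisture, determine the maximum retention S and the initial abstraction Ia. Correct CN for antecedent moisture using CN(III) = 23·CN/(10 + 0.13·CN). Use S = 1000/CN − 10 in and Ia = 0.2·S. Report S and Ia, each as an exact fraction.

CN(III) from CN(II)=73: (23·73)/(10 + 0.13·73) = 167900/1949 ≈ 86.147
S = 1000/(167900/1949) − 10 = 2700/1679 in ≈ 1.608 in
Ia = 0.2S: 0.2·1.608 = 0.322 in (exactly 540/1679)

S = 2700/1679 in ≈ 1.608 in; Ia = 540/1679 in ≈ 0.322 in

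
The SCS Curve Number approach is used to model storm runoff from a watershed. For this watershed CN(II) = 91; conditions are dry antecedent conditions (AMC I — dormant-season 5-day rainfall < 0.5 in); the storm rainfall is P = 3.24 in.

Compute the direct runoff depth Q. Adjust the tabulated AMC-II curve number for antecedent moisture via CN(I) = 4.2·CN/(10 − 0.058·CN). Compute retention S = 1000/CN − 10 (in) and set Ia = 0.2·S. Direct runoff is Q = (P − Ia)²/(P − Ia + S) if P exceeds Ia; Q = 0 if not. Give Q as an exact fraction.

Q = 648181803/433144075 in ≈ 1.496 in

CN(I) from CN(II)=91: (4.2·91)/(10 − 0.058·91) = 63700/787 ≈ 80.940
Max retention: S = 1000/(63700/787) − 10 = 1500/637 in (≈ 2.355 in)
Initial abstraction Ia = S/5 = (1500/637)/5 = 300/637 ≈ 0.471 in
Since P=3.240 > Ia=0.471: effective rainfall P−Ia = 44097/15925 in
Q: (44097/15925)² ÷ (81597/15925) = 648181803/433144075 in (≈ 1.496 in)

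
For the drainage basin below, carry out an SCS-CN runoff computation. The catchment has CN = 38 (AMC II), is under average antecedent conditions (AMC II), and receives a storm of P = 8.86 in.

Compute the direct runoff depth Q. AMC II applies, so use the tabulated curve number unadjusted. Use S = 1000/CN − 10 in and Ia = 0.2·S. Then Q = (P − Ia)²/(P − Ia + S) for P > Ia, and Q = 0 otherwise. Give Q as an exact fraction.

Average conditions: CN = 38 (no AMC adjustment).
Retention S: 1000/CN − 10 with CN=38.000 → S = 310/19 ≈ 16.316 in
Initial abstraction Ia = S/5 = (310/19)/5 = 62/19 ≈ 3.263 in
Excess rainfall: 8.860 − 3.263 = 5.597 in; P > Ia so Q > 0
Q: (5317/950)² ÷ (20817/950) = 28270489/19776150 in (≈ 1.430 in)

Q = 28270489/19776150 in ≈ 1.430 in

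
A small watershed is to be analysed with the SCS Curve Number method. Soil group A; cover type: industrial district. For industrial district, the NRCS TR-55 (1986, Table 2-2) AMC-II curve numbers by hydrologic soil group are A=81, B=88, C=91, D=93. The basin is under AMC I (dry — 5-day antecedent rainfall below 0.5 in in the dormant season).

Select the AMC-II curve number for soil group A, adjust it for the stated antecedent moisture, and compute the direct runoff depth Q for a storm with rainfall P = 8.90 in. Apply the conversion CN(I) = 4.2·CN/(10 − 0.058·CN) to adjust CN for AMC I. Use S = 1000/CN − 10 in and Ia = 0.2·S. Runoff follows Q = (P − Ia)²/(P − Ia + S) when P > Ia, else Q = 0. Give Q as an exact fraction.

NRCS table: industrial district, soil group A → CN(II) = 81
Adjust CN=81 to AMC I: 4.2·81/(10 − 0.058·81) → (1701/5) ÷ (2651/500) = 170100/2651 ≈ 64.164
S = 1000/(170100/2651) − 10 = 9500/1701 in ≈ 5.585 in
Ia = 0.2·(9500/1701) = 1900/1701 in ≈ 1.117 in
Since P=8.900 > Ia=1.117: effective rainfall P−Ia = 132389/17010 in
Runoff Q = (P−Ia)²/(P−Ia+S) = (7.783)²/(7.783+5.585) = 17526847321/3867886890 ≈ 4.531 in

Q = 17526847321/3867886890 in ≈ 4.531 in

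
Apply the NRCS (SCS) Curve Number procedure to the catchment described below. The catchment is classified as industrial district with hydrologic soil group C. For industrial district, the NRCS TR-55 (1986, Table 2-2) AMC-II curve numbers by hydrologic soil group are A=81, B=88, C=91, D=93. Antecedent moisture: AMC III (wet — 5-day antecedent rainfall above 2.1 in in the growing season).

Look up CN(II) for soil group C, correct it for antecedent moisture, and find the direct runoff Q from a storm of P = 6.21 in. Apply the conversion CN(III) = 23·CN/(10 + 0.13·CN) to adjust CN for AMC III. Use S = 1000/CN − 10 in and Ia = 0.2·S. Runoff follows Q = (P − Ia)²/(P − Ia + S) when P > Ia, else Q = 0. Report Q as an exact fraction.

NRCS table: industrial district, soil group C → CN(II) = 91
Wet (AMC III): CN(III) = 23·91/(10 + 0.13·91) = 2093/(2183/100) = 209300/2183 ≈ 95.877
Max retention: S = 1000/(209300/2183) − 10 = 900/2093 in (≈ 0.430 in)
Initial abstraction Ia = S/5 = (900/2093)/5 = 180/2093 ≈ 0.086 in
P − Ia = 6.210 − 0.086 = 1281753/209300 ≈ 6.124 in (> 0, runoff occurs)
Q = (1281753/209300)²/((1281753/209300) + 900/2093) = (1642890753009/43806490000)/(1371753/209300) = 182543417001/31900878100 in ≈ 5.722 in

Q = 182543417001/31900878100 in ≈ 5.722 in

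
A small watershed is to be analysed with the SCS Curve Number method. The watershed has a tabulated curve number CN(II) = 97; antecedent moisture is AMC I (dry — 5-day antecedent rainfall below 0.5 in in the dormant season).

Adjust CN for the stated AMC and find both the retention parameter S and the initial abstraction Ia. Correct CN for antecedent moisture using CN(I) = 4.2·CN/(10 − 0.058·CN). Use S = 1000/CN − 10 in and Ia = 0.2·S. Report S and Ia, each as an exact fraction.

S = 500/679 in ≈ 0.736 in; Ia = 100/679 in ≈ 0.147 in

Adjust CN=97 to AMC I: 4.2·97/(10 − 0.058·97) → (2037/5) ÷ (2187/500) = 67900/729 ≈ 93.141
S = 1000/(67900/729) − 10 = 500/679 in ≈ 0.736 in
Initial abstraction Ia = S/5 = (500/679)/5 = 100/679 ≈ 0.147 in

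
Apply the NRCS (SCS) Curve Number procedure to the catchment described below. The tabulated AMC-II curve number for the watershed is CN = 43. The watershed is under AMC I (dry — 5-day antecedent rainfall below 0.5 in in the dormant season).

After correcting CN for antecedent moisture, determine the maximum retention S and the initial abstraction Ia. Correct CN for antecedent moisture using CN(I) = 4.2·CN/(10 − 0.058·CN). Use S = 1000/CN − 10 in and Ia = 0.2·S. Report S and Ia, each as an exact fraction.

S = 9500/301 in ≈ 31.561 in; Ia = 1900/301 in ≈ 6.312 in

CN(I) from CN(II)=43: (4.2·43)/(10 − 0.058·43) = 30100/1251 ≈ 24.061
Max retention: S = 1000/(30100/1251) − 10 = 9500/301 in (≈ 31.561 in)
Initial abstraction Ia = S/5 = (9500/301)/5 = 1900/301 ≈ 6.312 in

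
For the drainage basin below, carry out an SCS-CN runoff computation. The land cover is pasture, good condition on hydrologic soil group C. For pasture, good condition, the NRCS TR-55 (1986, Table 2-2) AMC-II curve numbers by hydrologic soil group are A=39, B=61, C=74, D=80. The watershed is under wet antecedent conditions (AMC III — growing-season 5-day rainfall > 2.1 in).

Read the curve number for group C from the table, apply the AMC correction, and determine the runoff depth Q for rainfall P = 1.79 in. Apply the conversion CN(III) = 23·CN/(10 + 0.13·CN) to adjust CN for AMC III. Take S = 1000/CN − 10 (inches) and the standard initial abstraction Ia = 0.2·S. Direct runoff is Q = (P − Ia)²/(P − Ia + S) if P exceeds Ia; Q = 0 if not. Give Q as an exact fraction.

Q = 15959016241/21813597900 in ≈ 0.732 in

NRCS table: pasture, good condition, soil group C → CN(II) = 74
CN(III) from CN(II)=74: (23·74)/(10 + 0.13·74) = 85100/981 ≈ 86.748
Max retention: S = 1000/(85100/981) − 10 = 1300/851 in (≈ 1.528 in)
Ia = 0.2·(1300/851) = 260/851 in ≈ 0.306 in
Excess rainfall: 1.790 − 0.306 = 1.484 in; P > Ia so Q > 0
Runoff Q = (P−Ia)²/(P−Ia+S) = (1.484)²/(1.484+1.528) = 15959016241/21813597900 ≈ 0.732 in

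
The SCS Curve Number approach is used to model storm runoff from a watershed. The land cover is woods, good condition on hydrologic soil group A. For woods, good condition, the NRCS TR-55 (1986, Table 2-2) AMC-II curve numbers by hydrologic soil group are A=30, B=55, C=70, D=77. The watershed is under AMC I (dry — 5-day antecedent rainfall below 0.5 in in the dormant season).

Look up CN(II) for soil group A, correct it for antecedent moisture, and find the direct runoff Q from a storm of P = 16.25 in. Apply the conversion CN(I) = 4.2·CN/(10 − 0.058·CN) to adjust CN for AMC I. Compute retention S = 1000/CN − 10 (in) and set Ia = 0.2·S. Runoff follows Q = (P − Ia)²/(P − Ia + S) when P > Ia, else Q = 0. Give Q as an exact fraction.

Q = 6845/15732 in ≈ 0.435 in

NRCS table: woods, good condition, soil group A → CN(II) = 30
Adjust CN=30 to AMC I: 4.2·30/(10 − 0.058·30) → 126 ÷ (413/50) = 900/59 ≈ 15.254
Max retention: S = 1000/(900/59) − 10 = 500/9 in (≈ 55.556 in)
Ia = 0.2·(500/9) = 100/9 in ≈ 11.111 in
P − Ia = 16.250 − 11.111 = 185/36 ≈ 5.139 in (> 0, runoff occurs)
Q = (185/36)²/((185/36) + 500/9) = (34225/1296)/(2185/36) = 6845/15732 in ≈ 0.435 in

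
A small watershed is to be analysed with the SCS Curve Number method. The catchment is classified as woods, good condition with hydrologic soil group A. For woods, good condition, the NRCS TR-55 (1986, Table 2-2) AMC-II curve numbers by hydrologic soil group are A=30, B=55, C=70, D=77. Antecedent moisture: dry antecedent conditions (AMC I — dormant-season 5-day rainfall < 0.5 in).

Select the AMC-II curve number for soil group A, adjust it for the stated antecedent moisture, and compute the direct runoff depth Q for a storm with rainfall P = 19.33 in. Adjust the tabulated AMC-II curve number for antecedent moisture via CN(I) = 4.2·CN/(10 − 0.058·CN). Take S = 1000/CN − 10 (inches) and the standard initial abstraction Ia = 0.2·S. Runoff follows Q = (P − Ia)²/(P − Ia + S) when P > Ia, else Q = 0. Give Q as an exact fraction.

NRCS table: woods, good condition, soil group A → CN(II) = 30
Dry (AMC I): CN(I) = 4.2·30/(10 − 0.058·30) = 126/(413/50) = 900/59 ≈ 15.254
Retention S: 1000/CN − 10 with CN=15.254 → S = 500/9 ≈ 55.556 in
Ia = 0.2S: 0.2·55.556 = 11.111 in (exactly 100/9)
Since P=19.330 > Ia=11.111: effective rainfall P−Ia = 7397/900 in
Runoff Q = (P−Ia)²/(P−Ia+S) = (8.219)²/(8.219+55.556) = 54715609/51657300 ≈ 1.059 in

Q = 54715609/51657300 in ≈ 1.059 in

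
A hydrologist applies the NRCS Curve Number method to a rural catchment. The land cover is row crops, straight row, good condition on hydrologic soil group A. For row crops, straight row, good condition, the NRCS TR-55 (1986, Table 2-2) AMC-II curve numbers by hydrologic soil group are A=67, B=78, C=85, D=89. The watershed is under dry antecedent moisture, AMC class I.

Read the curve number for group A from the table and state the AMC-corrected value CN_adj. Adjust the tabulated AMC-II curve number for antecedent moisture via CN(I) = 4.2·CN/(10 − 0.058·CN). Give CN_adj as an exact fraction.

NRCS table: row crops, straight row, good condition, soil group A → CN(II) = 67
Dry (AMC I): CN(I) = 4.2·67/(10 − 0.058·67) = (1407/5)/(3057/500) = 46900/1019 ≈ 46.026

CN_adj = 46900/1019 ≈ 46.026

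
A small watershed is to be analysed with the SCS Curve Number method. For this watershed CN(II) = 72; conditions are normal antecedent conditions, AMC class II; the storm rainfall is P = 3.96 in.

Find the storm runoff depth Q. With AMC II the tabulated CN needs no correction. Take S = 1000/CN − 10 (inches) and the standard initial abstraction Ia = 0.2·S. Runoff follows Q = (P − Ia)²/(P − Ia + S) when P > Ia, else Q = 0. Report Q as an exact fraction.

Q = 512656/357975 in ≈ 1.432 in

AMC II — tabulated CN = 72 applies directly.
Max retention: S = 1000/72 − 10 = 35/9 in (≈ 3.889 in)
Ia = 0.2·(35/9) = 7/9 in ≈ 0.778 in
Excess rainfall: 3.960 − 0.778 = 3.182 in; P > Ia so Q > 0
Q: (716/225)² ÷ (1591/225) = 512656/357975 in (≈ 1.432 in)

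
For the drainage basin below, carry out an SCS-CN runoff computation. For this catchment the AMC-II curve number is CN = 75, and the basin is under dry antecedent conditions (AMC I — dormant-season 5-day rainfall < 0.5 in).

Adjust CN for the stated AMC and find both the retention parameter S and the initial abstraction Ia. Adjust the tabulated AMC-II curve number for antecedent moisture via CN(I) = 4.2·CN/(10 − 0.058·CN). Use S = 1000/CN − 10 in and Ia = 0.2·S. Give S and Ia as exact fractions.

S = 500/63 in ≈ 7.937 in; Ia = 100/63 in ≈ 1.587 in

CN(I) from CN(II)=75: (4.2·75)/(10 − 0.058·75) = 6300/113 ≈ 55.752
Max retention: S = 1000/(6300/113) − 10 = 500/63 in (≈ 7.937 in)
Initial abstraction Ia = S/5 = (500/63)/5 = 100/63 ≈ 1.587 in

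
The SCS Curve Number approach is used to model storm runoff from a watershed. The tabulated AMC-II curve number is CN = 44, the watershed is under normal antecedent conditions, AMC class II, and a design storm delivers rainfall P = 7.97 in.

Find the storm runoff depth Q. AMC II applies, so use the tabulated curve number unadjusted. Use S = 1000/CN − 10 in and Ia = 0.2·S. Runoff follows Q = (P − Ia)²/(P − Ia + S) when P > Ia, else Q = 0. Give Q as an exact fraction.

Average conditions: CN = 44 (no AMC adjustment).
Max retention: S = 1000/44 − 10 = 140/11 in (≈ 12.727 in)
Initial abstraction Ia = S/5 = (140/11)/5 = 28/11 ≈ 2.545 in
Since P=7.970 > Ia=2.545: effective rainfall P−Ia = 5967/1100 in
Q: (5967/1100)² ÷ (19967/1100) = 35605089/21963700 in (≈ 1.621 in)

Q = 35605089/21963700 in ≈ 1.621 in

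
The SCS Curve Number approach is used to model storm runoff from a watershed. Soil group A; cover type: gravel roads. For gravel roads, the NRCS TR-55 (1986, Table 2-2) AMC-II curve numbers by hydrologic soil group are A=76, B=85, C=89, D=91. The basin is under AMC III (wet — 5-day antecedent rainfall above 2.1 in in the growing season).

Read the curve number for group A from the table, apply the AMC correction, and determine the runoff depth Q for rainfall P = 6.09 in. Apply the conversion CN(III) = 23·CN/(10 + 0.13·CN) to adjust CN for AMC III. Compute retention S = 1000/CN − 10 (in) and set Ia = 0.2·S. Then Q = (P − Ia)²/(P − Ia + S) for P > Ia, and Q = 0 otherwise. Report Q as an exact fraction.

NRCS table: gravel roads, soil group A → CN(II) = 76
Adjust CN=76 to AMC III: 23·76/(10 + 0.13·76) → 1748 ÷ (497/25) = 43700/497 ≈ 87.928
S = 1000/(43700/497) − 10 = 600/437 in ≈ 1.373 in
Initial abstraction Ia = S/5 = (600/437)/5 = 120/437 ≈ 0.275 in
P − Ia = 6.090 − 0.275 = 254133/43700 ≈ 5.815 in (> 0, runoff occurs)
Q = (254133/43700)²/((254133/43700) + 600/437) = (64583581689/1909690000)/(314133/43700) = 21527860563/4575870700 in ≈ 4.705 in

Q = 21527860563/4575870700 in ≈ 4.705 in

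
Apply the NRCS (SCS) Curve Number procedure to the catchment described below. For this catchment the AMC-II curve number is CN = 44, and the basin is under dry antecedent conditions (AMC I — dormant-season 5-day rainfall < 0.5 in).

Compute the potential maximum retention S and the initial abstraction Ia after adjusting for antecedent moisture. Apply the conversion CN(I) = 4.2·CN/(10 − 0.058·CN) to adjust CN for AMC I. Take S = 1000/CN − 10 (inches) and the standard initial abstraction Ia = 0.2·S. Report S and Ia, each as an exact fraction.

Dry (AMC I): CN(I) = 4.2·44/(10 − 0.058·44) = (924/5)/(931/125) = 3300/133 ≈ 24.812
S = 1000/(3300/133) − 10 = 1000/33 in ≈ 30.303 in
Initial abstraction Ia = S/5 = (1000/33)/5 = 200/33 ≈ 6.061 in

S = 1000/33 in ≈ 30.303 in; Ia = 200/33 in ≈ 6.061 in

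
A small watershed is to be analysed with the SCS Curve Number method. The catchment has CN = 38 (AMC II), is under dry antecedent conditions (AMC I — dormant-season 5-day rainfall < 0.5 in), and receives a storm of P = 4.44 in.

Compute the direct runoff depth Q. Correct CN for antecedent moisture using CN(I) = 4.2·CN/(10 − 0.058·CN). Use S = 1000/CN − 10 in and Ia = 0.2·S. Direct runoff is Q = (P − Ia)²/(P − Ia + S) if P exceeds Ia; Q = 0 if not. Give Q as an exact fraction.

Q = 0 in ≈ 0.000 in

Adjust CN=38 to AMC I: 4.2·38/(10 − 0.058·38) → (798/5) ÷ (1949/250) = 39900/1949 ≈ 20.472
Max retention: S = 1000/(39900/1949) − 10 = 15500/399 in (≈ 38.847 in)
Ia = 0.2S: 0.2·38.847 = 7.769 in (exactly 3100/399)
P = 4.440 ≤ Ia = 7.769 in: entire storm abstracted, Q = 0.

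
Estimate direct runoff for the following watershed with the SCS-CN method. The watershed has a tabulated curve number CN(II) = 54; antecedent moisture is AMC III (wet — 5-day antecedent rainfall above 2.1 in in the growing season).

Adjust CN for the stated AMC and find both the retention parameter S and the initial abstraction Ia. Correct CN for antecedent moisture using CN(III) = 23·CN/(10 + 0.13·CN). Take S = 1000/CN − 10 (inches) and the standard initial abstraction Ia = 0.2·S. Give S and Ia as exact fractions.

Adjust CN=54 to AMC III: 23·54/(10 + 0.13·54) → 1242 ÷ (851/50) = 2700/37 ≈ 72.973
S = 1000/(2700/37) − 10 = 100/27 in ≈ 3.704 in
Ia = 0.2·(100/27) = 20/27 in ≈ 0.741 in

S = 100/27 in ≈ 3.704 in; Ia = 20/27 in ≈ 0.741 in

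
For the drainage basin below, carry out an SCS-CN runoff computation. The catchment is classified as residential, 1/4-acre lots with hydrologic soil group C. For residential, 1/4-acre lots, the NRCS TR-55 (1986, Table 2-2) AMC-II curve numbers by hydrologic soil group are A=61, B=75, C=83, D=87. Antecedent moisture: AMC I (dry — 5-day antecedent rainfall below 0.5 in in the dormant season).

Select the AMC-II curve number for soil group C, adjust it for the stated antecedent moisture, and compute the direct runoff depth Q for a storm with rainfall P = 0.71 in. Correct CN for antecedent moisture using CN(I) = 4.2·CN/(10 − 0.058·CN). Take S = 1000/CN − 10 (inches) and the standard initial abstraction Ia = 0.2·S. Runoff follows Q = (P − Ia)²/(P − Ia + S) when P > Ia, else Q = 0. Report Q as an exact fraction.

Q = 0 in ≈ 0.000 in

NRCS table: residential, 1/4-acre lots, soil group C → CN(II) = 83
Dry (AMC I): CN(I) = 4.2·83/(10 − 0.058·83) = (1743/5)/(2593/500) = 174300/2593 ≈ 67.219
Max retention: S = 1000/(174300/2593) − 10 = 8500/1743 in (≈ 4.877 in)
Ia = 0.2·(8500/1743) = 1700/1743 in ≈ 0.975 in
P = 0.710 ≤ Ia = 0.975 in: entire storm abstracted, Q = 0.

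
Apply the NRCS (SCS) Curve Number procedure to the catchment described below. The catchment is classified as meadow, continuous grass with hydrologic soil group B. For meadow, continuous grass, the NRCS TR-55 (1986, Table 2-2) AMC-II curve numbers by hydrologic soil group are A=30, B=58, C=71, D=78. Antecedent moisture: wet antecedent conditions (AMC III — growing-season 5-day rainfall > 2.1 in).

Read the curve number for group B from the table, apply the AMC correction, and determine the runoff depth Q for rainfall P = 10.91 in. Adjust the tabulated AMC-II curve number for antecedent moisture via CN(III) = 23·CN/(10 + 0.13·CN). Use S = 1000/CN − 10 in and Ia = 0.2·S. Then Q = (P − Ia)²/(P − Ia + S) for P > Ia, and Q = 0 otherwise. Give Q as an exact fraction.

NRCS table: meadow, continuous grass, soil group B → CN(II) = 58
CN(III) from CN(II)=58: (23·58)/(10 + 0.13·58) = 66700/877 ≈ 76.055
Retention S: 1000/CN − 10 with CN=76.055 → S = 2100/667 ≈ 3.148 in
Ia = 0.2·(2100/667) = 420/667 in ≈ 0.630 in
P − Ia = 10.910 − 0.630 = 685697/66700 ≈ 10.280 in (> 0, runoff occurs)
Q = (685697/66700)²/((685697/66700) + 2100/667) = (470180375809/4448890000)/(895697/66700) = 470180375809/59742989900 in ≈ 7.870 in

Q = 470180375809/59742989900 in ≈ 7.870 in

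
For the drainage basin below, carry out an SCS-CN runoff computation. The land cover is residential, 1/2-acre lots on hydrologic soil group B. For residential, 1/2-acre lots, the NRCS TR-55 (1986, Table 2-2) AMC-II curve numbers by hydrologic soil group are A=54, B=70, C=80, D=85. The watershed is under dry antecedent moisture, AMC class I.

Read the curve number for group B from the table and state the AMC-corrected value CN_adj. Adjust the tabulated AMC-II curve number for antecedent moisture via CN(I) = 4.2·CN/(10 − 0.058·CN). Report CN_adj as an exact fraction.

CN_adj = 4900/99 ≈ 49.495

NRCS table: residential, 1/2-acre lots, soil group B → CN(II) = 70
Dry (AMC I): CN(I) = 4.2·70/(10 − 0.058·70) = 294/(297/50) = 4900/99 ≈ 49.495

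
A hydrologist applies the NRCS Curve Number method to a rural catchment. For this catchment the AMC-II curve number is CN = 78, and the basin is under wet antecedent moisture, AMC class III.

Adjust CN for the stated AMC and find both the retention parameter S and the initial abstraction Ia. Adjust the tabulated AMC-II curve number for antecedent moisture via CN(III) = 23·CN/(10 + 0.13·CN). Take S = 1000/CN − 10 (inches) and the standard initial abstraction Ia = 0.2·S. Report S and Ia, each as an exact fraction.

S = 1100/897 in ≈ 1.226 in; Ia = 220/897 in ≈ 0.245 in

Wet (AMC III): CN(III) = 23·78/(10 + 0.13·78) = 1794/(1007/50) = 89700/1007 ≈ 89.076
Max retention: S = 1000/(89700/1007) − 10 = 1100/897 in (≈ 1.226 in)
Ia = 0.2S: 0.2·1.226 = 0.245 in (exactly 220/897)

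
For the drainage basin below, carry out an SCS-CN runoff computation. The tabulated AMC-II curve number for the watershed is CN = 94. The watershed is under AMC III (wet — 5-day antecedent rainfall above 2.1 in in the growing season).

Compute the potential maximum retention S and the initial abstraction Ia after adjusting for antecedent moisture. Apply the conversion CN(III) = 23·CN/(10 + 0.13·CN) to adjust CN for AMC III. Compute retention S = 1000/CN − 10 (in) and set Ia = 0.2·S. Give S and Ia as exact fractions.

S = 300/1081 in ≈ 0.278 in; Ia = 60/1081 in ≈ 0.056 in

Wet (AMC III): CN(III) = 23·94/(10 + 0.13·94) = 2162/(1111/50) = 108100/1111 ≈ 97.300
Retention S: 1000/CN − 10 with CN=97.300 → S = 300/1081 ≈ 0.278 in
Ia = 0.2·(300/1081) = 60/1081 in ≈ 0.056 in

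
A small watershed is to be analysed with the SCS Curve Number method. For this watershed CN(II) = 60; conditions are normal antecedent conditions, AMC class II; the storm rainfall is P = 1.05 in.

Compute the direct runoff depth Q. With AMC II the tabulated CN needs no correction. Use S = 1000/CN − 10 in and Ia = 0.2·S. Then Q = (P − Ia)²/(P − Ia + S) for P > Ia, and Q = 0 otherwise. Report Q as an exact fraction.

AMC II — tabulated CN = 60 applies directly.
S = 1000/60 − 10 = 20/3 in ≈ 6.667 in
Ia = 0.2S: 0.2·6.667 = 1.333 in (exactly 4/3)
P = 1.050 ≤ Ia = 1.333 in: entire storm abstracted, Q = 0.

Q = 0 in ≈ 0.000 in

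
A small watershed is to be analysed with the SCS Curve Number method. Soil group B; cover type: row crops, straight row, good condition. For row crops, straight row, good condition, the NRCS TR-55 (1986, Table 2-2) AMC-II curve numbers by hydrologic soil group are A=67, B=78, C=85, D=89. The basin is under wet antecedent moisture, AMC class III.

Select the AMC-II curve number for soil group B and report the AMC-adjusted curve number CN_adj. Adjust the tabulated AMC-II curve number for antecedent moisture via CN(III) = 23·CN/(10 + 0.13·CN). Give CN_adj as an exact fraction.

NRCS table: row crops, straight row, good condition, soil group B → CN(II) = 78
Wet (AMC III): CN(III) = 23·78/(10 + 0.13·78) = 1794/(1007/50) = 89700/1007 ≈ 89.076

CN_adj = 89700/1007 ≈ 89.076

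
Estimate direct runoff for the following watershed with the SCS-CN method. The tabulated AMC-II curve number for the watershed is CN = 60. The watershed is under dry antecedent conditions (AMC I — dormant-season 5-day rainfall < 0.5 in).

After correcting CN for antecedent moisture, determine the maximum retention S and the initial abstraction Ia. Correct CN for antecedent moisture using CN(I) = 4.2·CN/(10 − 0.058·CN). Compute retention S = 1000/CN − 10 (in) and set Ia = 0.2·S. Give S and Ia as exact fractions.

S = 1000/63 in ≈ 15.873 in; Ia = 200/63 in ≈ 3.175 in

Adjust CN=60 to AMC I: 4.2·60/(10 − 0.058·60) → 252 ÷ (163/25) = 6300/163 ≈ 38.650
Retention S: 1000/CN − 10 with CN=38.650 → S = 1000/63 ≈ 15.873 in
Initial abstraction Ia = S/5 = (1000/63)/5 = 200/63 ≈ 3.175 in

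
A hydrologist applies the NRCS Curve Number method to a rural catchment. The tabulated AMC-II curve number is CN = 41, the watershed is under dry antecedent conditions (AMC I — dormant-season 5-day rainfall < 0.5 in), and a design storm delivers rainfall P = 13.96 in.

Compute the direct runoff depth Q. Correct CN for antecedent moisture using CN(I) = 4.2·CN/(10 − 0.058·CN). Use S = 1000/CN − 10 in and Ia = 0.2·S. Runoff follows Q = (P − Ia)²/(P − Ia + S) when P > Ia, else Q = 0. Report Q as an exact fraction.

Dry (AMC I): CN(I) = 4.2·41/(10 − 0.058·41) = (861/5)/(3811/500) = 86100/3811 ≈ 22.592
Max retention: S = 1000/(86100/3811) − 10 = 29500/861 in (≈ 34.262 in)
Ia = 0.2·(29500/861) = 5900/861 in ≈ 6.852 in
P − Ia = 13.960 − 6.852 = 152989/21525 ≈ 7.108 in (> 0, runoff occurs)
Q: (152989/21525)² ÷ (890489/21525) = 23405634121/19167775725 in (≈ 1.221 in)

Q = 23405634121/19167775725 in ≈ 1.221 in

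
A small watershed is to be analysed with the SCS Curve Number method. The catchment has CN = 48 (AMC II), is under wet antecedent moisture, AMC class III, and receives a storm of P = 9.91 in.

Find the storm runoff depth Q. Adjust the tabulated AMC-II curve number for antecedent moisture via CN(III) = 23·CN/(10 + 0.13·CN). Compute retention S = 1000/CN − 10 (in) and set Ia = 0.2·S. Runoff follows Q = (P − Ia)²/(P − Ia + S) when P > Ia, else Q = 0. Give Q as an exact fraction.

Q = 3829010641/651215100 in ≈ 5.880 in

CN(III) from CN(II)=48: (23·48)/(10 + 0.13·48) = 13800/203 ≈ 67.980
S = 1000/(13800/203) − 10 = 325/69 in ≈ 4.710 in
Initial abstraction Ia = S/5 = (325/69)/5 = 65/69 ≈ 0.942 in
Since P=9.910 > Ia=0.942: effective rainfall P−Ia = 61879/6900 in
Q = (61879/6900)²/((61879/6900) + 325/69) = (3829010641/47610000)/(94379/6900) = 3829010641/651215100 in ≈ 5.880 in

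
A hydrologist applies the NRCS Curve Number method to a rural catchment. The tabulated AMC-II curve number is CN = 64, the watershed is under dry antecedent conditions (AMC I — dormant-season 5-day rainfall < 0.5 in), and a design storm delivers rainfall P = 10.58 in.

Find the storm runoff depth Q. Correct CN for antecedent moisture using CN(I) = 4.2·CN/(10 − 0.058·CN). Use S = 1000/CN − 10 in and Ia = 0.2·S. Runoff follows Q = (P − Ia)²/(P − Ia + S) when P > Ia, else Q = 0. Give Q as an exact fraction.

CN(I) from CN(II)=64: (4.2·64)/(10 − 0.058·64) = 5600/131 ≈ 42.748
Max retention: S = 1000/(5600/131) − 10 = 375/28 in (≈ 13.393 in)
Initial abstraction Ia = S/5 = (375/28)/5 = 75/28 ≈ 2.679 in
P − Ia = 10.580 − 2.679 = 5531/700 ≈ 7.901 in (> 0, runoff occurs)
Runoff Q = (P−Ia)²/(P−Ia+S) = (7.901)²/(7.901+13.393) = 30591961/10434200 ≈ 2.932 in

Q = 30591961/10434200 in ≈ 2.932 in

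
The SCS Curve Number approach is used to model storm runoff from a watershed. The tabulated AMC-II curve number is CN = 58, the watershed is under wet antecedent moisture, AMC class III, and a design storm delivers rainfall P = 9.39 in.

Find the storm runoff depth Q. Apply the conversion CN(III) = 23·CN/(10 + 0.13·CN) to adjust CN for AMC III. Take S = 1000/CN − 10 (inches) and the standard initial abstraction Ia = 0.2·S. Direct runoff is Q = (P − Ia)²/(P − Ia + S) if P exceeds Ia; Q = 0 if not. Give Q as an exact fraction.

Q = 37935742441/5886741900 in ≈ 6.444 in

Wet (AMC III): CN(III) = 23·58/(10 + 0.13·58) = 1334/(877/50) = 66700/877 ≈ 76.055
Retention S: 1000/CN − 10 with CN=76.055 → S = 2100/667 ≈ 3.148 in
Ia = 0.2S: 0.2·3.148 = 0.630 in (exactly 420/667)
P − Ia = 9.390 − 0.630 = 584313/66700 ≈ 8.760 in (> 0, runoff occurs)
Q: (584313/66700)² ÷ (794313/66700) = 37935742441/5886741900 in (≈ 6.444 in)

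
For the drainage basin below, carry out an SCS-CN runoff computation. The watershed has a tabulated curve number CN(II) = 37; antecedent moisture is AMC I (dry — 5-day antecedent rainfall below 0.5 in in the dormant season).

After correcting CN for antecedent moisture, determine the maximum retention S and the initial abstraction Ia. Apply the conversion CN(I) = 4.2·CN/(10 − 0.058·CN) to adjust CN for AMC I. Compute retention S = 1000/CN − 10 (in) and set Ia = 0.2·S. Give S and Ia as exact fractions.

S = 1500/37 in ≈ 40.541 in; Ia = 300/37 in ≈ 8.108 in

Dry (AMC I): CN(I) = 4.2·37/(10 − 0.058·37) = (777/5)/(3927/500) = 3700/187 ≈ 19.786
S = 1000/(3700/187) − 10 = 1500/37 in ≈ 40.541 in
Ia = 0.2·(1500/37) = 300/37 in ≈ 8.108 in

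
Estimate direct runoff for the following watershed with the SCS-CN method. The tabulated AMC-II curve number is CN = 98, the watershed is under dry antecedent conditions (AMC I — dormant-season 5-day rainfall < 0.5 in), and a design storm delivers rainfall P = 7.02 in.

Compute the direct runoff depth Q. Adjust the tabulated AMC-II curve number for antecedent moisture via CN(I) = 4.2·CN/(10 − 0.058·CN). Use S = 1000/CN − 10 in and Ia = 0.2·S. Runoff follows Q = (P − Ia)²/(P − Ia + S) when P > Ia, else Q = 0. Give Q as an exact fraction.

CN(I) from CN(II)=98: (4.2·98)/(10 − 0.058·98) = 102900/1079 ≈ 95.366
S = 1000/(102900/1079) − 10 = 500/1029 in ≈ 0.486 in
Ia = 0.2S: 0.2·0.486 = 0.097 in (exactly 100/1029)
Since P=7.020 > Ia=0.097: effective rainfall P−Ia = 356179/51450 in
Runoff Q = (P−Ia)²/(P−Ia+S) = (6.923)²/(6.923+0.486) = 126863480041/19611659550 ≈ 6.469 in

Q = 126863480041/19611659550 in ≈ 6.469 in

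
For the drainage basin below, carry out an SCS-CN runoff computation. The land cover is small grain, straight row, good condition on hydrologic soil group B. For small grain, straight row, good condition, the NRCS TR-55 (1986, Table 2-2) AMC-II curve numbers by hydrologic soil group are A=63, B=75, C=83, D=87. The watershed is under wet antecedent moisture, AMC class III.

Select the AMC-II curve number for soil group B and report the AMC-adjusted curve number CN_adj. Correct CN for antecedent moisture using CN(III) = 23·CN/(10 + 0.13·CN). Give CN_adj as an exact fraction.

CN_adj = 6900/79 ≈ 87.342

NRCS table: small grain, straight row, good condition, soil group B → CN(II) = 75
CN(III) from CN(II)=75: (23·75)/(10 + 0.13·75) = 6900/79 ≈ 87.342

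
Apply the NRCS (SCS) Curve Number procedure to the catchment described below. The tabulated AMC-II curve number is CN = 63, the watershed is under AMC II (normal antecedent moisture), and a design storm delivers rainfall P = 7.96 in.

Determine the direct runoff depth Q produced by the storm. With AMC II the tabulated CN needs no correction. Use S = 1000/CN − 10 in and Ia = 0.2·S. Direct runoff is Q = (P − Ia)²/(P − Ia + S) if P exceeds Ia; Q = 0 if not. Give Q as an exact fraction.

AMC II — tabulated CN = 63 applies directly.
Retention S: 1000/CN − 10 with CN=63.000 → S = 370/63 ≈ 5.873 in
Ia = 0.2S: 0.2·5.873 = 1.175 in (exactly 74/63)
Since P=7.960 > Ia=1.175: effective rainfall P−Ia = 10687/1575 in
Runoff Q = (P−Ia)²/(P−Ia+S) = (6.785)²/(6.785+5.873) = 114211969/31400775 ≈ 3.637 in

Q = 114211969/31400775 in ≈ 3.637 in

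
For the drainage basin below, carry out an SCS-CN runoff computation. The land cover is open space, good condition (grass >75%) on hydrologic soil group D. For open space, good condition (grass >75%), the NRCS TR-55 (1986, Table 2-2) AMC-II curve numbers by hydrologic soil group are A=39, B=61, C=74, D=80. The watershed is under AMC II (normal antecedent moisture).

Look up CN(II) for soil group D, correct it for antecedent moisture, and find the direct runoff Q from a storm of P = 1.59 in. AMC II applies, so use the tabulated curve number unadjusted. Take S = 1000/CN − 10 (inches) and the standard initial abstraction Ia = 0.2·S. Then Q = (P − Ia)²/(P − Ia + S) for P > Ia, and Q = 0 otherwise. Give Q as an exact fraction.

Q = 11881/35900 in ≈ 0.331 in

NRCS table: open space, good condition (grass >75%), soil group D → CN(II) = 80
Average conditions: CN = 80 (no AMC adjustment).
Retention S: 1000/CN − 10 with CN=80.000 → S = 5/2 ≈ 2.500 in
Initial abstraction Ia = S/5 = (5/2)/5 = 1/2 ≈ 0.500 in
Since P=1.590 > Ia=0.500: effective rainfall P−Ia = 109/100 in
Runoff Q = (P−Ia)²/(P−Ia+S) = (1.090)²/(1.090+2.500) = 11881/35900 ≈ 0.331 in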